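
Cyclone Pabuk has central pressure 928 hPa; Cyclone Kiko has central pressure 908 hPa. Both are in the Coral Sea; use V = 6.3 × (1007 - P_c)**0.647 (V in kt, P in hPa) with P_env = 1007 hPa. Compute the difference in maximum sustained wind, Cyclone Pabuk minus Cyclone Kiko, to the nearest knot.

-17 kt

Cyclone Pabuk: ΔP = 79; V ≈ 6.3 × 79^0.647 ≈ 106.44 kt.
Cyclone Kiko: ΔP = 99; V ≈ 6.3 × 99^0.647 ≈ 123.17 kt.
Difference ≈ 106.44 − 123.17 = -16.73 → -17 kt.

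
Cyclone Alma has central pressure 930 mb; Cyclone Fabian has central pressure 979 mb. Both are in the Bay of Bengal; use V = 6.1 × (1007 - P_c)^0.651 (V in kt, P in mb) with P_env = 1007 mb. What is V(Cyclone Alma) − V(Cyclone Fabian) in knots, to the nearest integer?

50 kt

Cyclone Alma: ΔP = 77; V ≈ 6.1 × 77^0.651 ≈ 103.14 kt.
Cyclone Fabian: ΔP = 28; V ≈ 6.1 × 28^0.651 ≈ 53.39 kt.
Difference ≈ 103.14 − 53.39 = 49.75 → 50 kt.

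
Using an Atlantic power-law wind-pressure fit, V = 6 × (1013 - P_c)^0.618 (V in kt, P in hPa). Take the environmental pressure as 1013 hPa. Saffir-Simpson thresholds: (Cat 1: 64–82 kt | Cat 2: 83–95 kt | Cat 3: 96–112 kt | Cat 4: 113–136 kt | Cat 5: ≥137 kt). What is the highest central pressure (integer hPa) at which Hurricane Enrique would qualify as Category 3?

924 hPa

Category 3 begins at V = 96 kt.
Required ΔP = (96/6)^(1/0.618) = 16.000^1.618 ≈ 88.80 hPa.
P_c ≤ 1013 − 88.80 = 924.20, so the highest integer P_c is 924 hPa.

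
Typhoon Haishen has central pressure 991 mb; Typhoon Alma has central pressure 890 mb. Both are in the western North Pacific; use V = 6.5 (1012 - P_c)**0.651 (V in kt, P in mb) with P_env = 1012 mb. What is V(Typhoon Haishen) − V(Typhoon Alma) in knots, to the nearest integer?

-101 kt

Typhoon Haishen: ΔP = 21; V ≈ 6.5 × 21^0.651 ≈ 47.17 kt.
Typhoon Alma: ΔP = 122; V ≈ 6.5 × 122^0.651 ≈ 148.30 kt.
Difference ≈ 47.17 − 148.30 = -101.13 → -101 kt.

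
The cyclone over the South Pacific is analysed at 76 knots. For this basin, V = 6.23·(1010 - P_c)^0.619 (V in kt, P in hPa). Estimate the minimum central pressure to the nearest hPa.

953 hPa

ΔP = (V / 6.23)^(1/0.619) = (76/6.23)^1.616.
76/6.23 = 12.199; 12.199^1.616 ≈ 56.88 hPa.
P_c = 1010 − 56.88 = 953.12 ≈ 953 hPa.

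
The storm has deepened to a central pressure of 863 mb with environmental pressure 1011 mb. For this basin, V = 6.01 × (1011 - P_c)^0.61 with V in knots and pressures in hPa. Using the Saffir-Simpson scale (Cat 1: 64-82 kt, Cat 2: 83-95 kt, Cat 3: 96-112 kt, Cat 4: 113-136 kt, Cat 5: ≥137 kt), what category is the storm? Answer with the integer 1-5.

ΔP = 1011 − 863 = 148 mb.
V ≈ 6.01 × 148^0.61 = 6.01 × 21.08 ≈ 127 kt.
127 kt falls in the Category 4 band.

4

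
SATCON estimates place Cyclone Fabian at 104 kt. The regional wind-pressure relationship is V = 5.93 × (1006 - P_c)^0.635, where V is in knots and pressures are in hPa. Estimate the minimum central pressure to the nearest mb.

915 mb

ΔP = (V / 5.93)^(1/0.635) = (104/5.93)^1.575.
104/5.93 = 17.538; 17.538^1.575 ≈ 91.00 mb.
P_c = 1006 − 91.00 = 915.00 ≈ 915 mb.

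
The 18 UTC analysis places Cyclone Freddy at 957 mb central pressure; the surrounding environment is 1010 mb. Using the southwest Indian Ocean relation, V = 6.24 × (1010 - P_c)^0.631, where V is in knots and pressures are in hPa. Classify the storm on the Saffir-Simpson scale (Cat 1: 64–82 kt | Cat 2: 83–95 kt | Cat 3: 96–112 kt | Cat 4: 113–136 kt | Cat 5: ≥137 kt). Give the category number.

1

ΔP = 1010 − 957 = 53 mb.
V ≈ 6.24 × 53^0.631 = 6.24 × 12.25 ≈ 76 kt.
76 kt falls in the Category 1 band.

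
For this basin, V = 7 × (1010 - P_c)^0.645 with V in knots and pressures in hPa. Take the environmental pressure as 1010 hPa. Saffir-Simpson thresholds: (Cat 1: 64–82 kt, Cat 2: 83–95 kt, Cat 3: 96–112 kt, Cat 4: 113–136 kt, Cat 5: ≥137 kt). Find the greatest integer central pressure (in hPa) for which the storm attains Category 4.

Category 4 begins at V = 113 kt.
Required ΔP = (113/7)^(1/0.645) = 16.143^1.550 ≈ 74.62 hPa.
P_c ≤ 1010 − 74.62 = 935.38, so the highest integer P_c is 935 hPa.

935 hPa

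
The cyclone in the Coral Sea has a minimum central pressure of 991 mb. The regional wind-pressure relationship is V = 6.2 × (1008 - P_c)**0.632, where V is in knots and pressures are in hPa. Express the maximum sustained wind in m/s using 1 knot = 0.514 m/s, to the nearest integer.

ΔP = 1008 − 991 = 17 mb.
V ≈ 6.2 × 17^0.632 = 6.2 × 5.993 ≈ 37.157 kt.
37.157 × 0.514 ≈ 19.10 m/s → 19 m/s.

19 m/s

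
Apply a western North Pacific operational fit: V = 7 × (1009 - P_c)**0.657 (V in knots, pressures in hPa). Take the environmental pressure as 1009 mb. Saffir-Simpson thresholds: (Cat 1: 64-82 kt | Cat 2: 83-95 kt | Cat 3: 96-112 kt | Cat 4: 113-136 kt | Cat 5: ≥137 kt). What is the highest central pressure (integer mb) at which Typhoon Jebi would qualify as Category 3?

955 mb

Category 3 begins at V = 96 kt.
Required ΔP = (96/7)^(1/0.657) = 13.714^1.522 ≈ 53.81 mb.
P_c ≤ 1009 − 53.81 = 955.19, so the highest integer P_c is 955 mb.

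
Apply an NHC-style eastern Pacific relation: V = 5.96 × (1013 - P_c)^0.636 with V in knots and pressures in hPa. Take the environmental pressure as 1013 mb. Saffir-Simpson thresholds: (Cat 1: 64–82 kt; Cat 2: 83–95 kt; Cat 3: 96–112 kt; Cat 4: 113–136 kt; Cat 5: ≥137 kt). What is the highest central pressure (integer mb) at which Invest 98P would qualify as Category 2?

Category 2 begins at V = 83 kt.
Required ΔP = (83/5.96)^(1/0.636) = 13.926^1.572 ≈ 62.87 mb.
P_c ≤ 1013 − 62.87 = 950.13, so the highest integer P_c is 950 mb.

950 mb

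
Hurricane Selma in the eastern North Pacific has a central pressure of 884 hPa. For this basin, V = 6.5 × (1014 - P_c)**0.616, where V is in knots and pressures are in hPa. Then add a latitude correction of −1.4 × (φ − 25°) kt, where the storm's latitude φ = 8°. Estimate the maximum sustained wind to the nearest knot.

ΔP = 1014 − 884 = 130 hPa.
130^0.616 ≈ 20.053.
V ≈ 6.5 × 20.053 ≈ 130.3 kt.
Latitude correction: −1.4 × (8 − 25) = 23.8 kt.
Corrected V ≈ 154.1 kt → 154 kt.

154 kt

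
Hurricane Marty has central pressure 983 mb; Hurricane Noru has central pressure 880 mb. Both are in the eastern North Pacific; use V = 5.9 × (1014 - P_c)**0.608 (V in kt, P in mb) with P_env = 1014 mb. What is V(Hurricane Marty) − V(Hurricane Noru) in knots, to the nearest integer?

-68 kt

Hurricane Marty: ΔP = 31; V ≈ 5.9 × 31^0.608 ≈ 47.60 kt.
Hurricane Noru: ΔP = 134; V ≈ 5.9 × 134^0.608 ≈ 115.91 kt.
Difference ≈ 47.60 − 115.91 = -68.31 → -68 kt.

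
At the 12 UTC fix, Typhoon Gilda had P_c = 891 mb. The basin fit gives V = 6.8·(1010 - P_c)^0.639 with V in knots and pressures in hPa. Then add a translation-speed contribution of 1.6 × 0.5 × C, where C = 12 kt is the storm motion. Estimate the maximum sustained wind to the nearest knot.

154 kt

ΔP = 1010 − 891 = 119 mb.
119^0.639 ≈ 21.197.
V ≈ 6.8 × 21.197 ≈ 144.1 kt.
Translation term: 1.6 × 0.5 × 12 = 9.6 kt.
Corrected V ≈ 153.7 kt → 154 kt.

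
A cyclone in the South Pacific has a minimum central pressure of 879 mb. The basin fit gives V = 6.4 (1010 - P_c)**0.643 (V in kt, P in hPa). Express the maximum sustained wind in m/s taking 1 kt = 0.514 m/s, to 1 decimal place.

75.6 m/s

ΔP = 1010 − 879 = 131 mb.
V ≈ 6.4 × 131^0.643 = 6.4 × 22.983 ≈ 147.091 kt.
147.091 × 0.514 ≈ 75.60 m/s → 75.6 m/s.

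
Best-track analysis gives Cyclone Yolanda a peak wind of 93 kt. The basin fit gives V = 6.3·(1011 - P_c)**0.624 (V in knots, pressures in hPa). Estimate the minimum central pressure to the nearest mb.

936 mb

ΔP = (V / 6.3)^(1/0.624) = (93/6.3)^1.603.
93/6.3 = 14.762; 14.762^1.603 ≈ 74.75 mb.
P_c = 1011 − 74.75 = 936.25 ≈ 936 mb.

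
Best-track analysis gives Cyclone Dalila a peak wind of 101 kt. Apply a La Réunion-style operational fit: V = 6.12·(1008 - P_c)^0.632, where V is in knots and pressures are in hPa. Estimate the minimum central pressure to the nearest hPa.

ΔP = (V / 6.12)^(1/0.632) = (101/6.12)^1.582.
101/6.12 = 16.503; 16.503^1.582 ≈ 84.44 hPa.
P_c = 1008 − 84.44 = 923.56 ≈ 924 hPa.

924 hPa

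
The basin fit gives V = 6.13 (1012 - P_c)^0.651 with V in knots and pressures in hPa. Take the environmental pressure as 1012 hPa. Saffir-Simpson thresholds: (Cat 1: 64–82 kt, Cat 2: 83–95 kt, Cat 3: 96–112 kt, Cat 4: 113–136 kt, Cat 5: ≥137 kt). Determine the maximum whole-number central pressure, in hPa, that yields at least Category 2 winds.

957 hPa

Category 2 begins at V = 83 kt.
Required ΔP = (83/6.13)^(1/0.651) = 13.540^1.536 ≈ 54.74 hPa.
P_c ≤ 1012 − 54.74 = 957.26, so the highest integer P_c is 957 hPa.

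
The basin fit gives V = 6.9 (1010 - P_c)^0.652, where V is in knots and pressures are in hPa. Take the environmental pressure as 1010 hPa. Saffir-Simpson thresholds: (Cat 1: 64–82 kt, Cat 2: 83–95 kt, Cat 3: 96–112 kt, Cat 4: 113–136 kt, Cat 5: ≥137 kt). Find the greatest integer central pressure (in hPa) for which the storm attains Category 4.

Category 4 begins at V = 113 kt.
Required ΔP = (113/6.9)^(1/0.652) = 16.377^1.534 ≈ 72.83 hPa.
P_c ≤ 1010 − 72.83 = 937.17, so the highest integer P_c is 937 hPa.

937 hPa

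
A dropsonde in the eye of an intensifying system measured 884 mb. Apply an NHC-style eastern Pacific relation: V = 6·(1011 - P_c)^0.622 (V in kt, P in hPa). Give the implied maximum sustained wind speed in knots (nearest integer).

122 kt

ΔP = 1011 − 884 = 127 mb.
127^0.622 ≈ 20.350.
V ≈ 6 × 20.350 ≈ 122.1 kt.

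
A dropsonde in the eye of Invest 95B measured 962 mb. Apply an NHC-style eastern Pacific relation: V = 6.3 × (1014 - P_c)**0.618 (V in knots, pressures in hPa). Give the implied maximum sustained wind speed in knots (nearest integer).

ΔP = 1014 − 962 = 52 mb.
52^0.618 ≈ 11.494.
V ≈ 6.3 × 11.494 ≈ 72.4 kt.

72 kt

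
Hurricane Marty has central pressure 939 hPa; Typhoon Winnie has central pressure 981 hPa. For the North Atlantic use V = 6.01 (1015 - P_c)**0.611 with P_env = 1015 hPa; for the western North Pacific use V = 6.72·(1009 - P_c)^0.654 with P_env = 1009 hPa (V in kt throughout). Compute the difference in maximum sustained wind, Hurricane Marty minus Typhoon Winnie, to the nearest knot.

25 kt

Hurricane Marty: ΔP = 76; V ≈ 6.01 × 76^0.611 ≈ 84.73 kt.
Typhoon Winnie: ΔP = 28; V ≈ 6.72 × 28^0.654 ≈ 59.40 kt.
Difference ≈ 84.73 − 59.40 = 25.33 → 25 kt.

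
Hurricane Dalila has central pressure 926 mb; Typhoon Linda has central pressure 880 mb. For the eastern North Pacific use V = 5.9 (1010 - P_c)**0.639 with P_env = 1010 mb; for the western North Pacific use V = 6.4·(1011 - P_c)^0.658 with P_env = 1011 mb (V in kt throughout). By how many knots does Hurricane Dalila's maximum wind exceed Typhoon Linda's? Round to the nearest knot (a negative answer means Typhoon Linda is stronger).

Hurricane Dalila: ΔP = 84; V ≈ 5.9 × 84^0.639 ≈ 100.11 kt.
Typhoon Linda: ΔP = 131; V ≈ 6.4 × 131^0.658 ≈ 158.25 kt.
Difference ≈ 100.11 − 158.25 = -58.14 → -58 kt.

-58 kt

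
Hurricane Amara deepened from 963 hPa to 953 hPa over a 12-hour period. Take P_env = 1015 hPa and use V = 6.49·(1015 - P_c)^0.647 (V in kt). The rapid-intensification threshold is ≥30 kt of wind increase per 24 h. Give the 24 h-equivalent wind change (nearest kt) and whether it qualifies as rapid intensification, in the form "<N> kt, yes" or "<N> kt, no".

20 kt, no

V₁: ΔP = 52, V ≈ 6.49 × 52^0.647 ≈ 83.66 kt.
V₂: ΔP = 62, V ≈ 6.49 × 62^0.647 ≈ 93.74 kt.
ΔV over 12 h = 10.08 kt → 24 h equivalent = 10.08 × 24/12 ≈ 20.16 kt.
20 kt < 30 kt ⇒ not rapid intensification.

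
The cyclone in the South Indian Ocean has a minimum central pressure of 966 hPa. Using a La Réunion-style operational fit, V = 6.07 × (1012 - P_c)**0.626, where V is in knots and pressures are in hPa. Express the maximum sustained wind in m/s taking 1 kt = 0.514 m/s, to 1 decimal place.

ΔP = 1012 − 966 = 46 hPa.
V ≈ 6.07 × 46^0.626 = 6.07 × 10.987 ≈ 66.692 kt.
66.692 × 0.514 ≈ 34.28 m/s → 34.3 m/s.

34.3 m/s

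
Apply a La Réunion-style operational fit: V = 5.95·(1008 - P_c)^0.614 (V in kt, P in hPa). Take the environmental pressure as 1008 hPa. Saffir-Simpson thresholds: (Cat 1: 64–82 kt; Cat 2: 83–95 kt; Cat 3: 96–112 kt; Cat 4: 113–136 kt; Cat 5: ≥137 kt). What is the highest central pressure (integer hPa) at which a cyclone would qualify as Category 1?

960 hPa

Category 1 begins at V = 64 kt.
Required ΔP = (64/5.95)^(1/0.614) = 10.756^1.629 ≈ 47.89 hPa.
P_c ≤ 1008 − 47.89 = 960.11, so the highest integer P_c is 960 hPa.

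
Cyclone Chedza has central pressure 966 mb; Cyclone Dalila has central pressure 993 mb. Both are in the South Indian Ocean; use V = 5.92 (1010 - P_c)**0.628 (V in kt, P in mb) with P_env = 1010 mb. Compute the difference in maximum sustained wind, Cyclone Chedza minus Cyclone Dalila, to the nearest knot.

29 kt

Cyclone Chedza: ΔP = 44; V ≈ 5.92 × 44^0.628 ≈ 63.74 kt.
Cyclone Dalila: ΔP = 17; V ≈ 5.92 × 17^0.628 ≈ 35.08 kt.
Difference ≈ 63.74 − 35.08 = 28.66 → 29 kt.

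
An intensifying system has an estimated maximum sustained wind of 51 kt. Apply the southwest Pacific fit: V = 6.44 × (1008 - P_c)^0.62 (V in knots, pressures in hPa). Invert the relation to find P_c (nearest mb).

ΔP = (V / 6.44)^(1/0.62) = (51/6.44)^1.613.
51/6.44 = 7.919; 7.919^1.613 ≈ 28.15 mb.
P_c = 1008 − 28.15 = 979.85 ≈ 980 mb.

980 mb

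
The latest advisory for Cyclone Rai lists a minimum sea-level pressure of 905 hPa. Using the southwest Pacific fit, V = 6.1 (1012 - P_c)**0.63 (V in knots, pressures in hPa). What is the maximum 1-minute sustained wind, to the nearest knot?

ΔP = 1012 − 905 = 107 hPa.
107^0.63 ≈ 18.989.
V ≈ 6.1 × 18.989 ≈ 115.8 kt.

116 kt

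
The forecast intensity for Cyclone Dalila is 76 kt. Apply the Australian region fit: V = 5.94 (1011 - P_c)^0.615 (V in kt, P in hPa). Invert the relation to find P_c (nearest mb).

948 mb

ΔP = (V / 5.94)^(1/0.615) = (76/5.94)^1.626.
76/5.94 = 12.795; 12.795^1.626 ≈ 63.10 mb.
P_c = 1011 − 63.10 = 947.90 ≈ 948 mb.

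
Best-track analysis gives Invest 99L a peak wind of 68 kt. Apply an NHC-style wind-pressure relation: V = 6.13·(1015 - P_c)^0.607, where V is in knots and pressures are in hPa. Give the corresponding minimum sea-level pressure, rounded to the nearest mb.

962 mb

ΔP = (V / 6.13)^(1/0.607) = (68/6.13)^1.647.
68/6.13 = 11.093; 11.093^1.647 ≈ 52.68 mb.
P_c = 1015 − 52.68 = 962.32 ≈ 962 mb.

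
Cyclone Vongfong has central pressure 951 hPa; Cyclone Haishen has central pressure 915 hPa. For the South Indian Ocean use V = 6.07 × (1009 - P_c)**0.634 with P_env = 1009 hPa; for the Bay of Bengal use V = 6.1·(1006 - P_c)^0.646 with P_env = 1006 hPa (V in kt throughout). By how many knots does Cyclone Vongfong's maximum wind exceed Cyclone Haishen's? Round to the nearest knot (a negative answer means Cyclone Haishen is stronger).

-33 kt

Cyclone Vongfong: ΔP = 58; V ≈ 6.07 × 58^0.634 ≈ 79.65 kt.
Cyclone Haishen: ΔP = 91; V ≈ 6.1 × 91^0.646 ≈ 112.43 kt.
Difference ≈ 79.65 − 112.43 = -32.78 → -33 kt.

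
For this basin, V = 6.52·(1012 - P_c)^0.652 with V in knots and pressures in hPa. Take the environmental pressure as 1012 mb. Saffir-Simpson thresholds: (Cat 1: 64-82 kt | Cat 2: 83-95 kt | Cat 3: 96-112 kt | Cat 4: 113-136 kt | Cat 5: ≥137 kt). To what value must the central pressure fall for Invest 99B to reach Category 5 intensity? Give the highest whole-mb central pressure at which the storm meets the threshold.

Category 5 begins at V = 137 kt.
Required ΔP = (137/6.52)^(1/0.652) = 21.012^1.534 ≈ 106.74 mb.
P_c ≤ 1012 − 106.74 = 905.26, so the highest integer P_c is 905 mb.

905 mb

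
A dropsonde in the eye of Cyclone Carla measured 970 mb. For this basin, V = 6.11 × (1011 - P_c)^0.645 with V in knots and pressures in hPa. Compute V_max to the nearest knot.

67 kt

ΔP = 1011 − 970 = 41 mb.
41^0.645 ≈ 10.971.
V ≈ 6.11 × 10.971 ≈ 67.0 kt.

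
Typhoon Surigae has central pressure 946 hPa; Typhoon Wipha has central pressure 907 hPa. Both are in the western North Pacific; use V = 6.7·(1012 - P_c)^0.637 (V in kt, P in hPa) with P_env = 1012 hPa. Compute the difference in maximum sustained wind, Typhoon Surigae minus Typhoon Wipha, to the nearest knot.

-33 kt

Typhoon Surigae: ΔP = 66; V ≈ 6.7 × 66^0.637 ≈ 96.63 kt.
Typhoon Wipha: ΔP = 105; V ≈ 6.7 × 105^0.637 ≈ 129.89 kt.
Difference ≈ 96.63 − 129.89 = -33.26 → -33 kt.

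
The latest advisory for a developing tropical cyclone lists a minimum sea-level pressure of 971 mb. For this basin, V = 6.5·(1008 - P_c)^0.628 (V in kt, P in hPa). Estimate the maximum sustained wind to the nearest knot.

ΔP = 1008 − 971 = 37 mb.
37^0.628 ≈ 9.657.
V ≈ 6.5 × 9.657 ≈ 62.8 kt.

63 kt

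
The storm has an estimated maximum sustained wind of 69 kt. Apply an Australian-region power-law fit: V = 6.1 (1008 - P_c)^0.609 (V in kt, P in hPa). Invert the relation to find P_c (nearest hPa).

ΔP = (V / 6.1)^(1/0.609) = (69/6.1)^1.642.
69/6.1 = 11.311; 11.311^1.642 ≈ 53.69 hPa.
P_c = 1008 − 53.69 = 954.31 ≈ 954 hPa.

954 hPa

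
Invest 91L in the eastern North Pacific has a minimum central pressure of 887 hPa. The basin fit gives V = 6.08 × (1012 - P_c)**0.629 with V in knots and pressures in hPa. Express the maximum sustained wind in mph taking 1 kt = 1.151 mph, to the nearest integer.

146 mph

ΔP = 1012 − 887 = 125 hPa.
V ≈ 6.08 × 125^0.629 = 6.08 × 20.843 ≈ 126.724 kt.
126.724 × 1.151 ≈ 145.86 mph → 146 mph.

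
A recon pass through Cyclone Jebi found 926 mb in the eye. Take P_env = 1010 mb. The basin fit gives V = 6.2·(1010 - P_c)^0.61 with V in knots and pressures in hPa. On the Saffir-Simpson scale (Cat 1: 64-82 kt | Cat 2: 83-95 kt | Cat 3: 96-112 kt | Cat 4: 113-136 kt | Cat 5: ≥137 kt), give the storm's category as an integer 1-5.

2

ΔP = 1010 − 926 = 84 mb.
V ≈ 6.2 × 84^0.61 = 6.2 × 14.92 ≈ 93 kt.
93 kt falls in the Category 2 band.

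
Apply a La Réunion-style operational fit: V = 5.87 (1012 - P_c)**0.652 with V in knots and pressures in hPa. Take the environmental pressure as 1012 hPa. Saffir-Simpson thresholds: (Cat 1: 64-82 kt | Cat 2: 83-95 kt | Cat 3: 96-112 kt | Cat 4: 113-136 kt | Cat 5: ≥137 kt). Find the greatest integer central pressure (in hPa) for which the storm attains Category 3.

939 hPa

Category 3 begins at V = 96 kt.
Required ΔP = (96/5.87)^(1/0.652) = 16.354^1.534 ≈ 72.68 hPa.
P_c ≤ 1012 − 72.68 = 939.32, so the highest integer P_c is 939 hPa.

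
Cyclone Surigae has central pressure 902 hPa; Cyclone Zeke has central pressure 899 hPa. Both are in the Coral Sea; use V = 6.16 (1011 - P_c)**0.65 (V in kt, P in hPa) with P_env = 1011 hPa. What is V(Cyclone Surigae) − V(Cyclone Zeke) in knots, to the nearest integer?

Cyclone Surigae: ΔP = 109; V ≈ 6.16 × 109^0.65 ≈ 129.99 kt.
Cyclone Zeke: ΔP = 112; V ≈ 6.16 × 112^0.65 ≈ 132.30 kt.
Difference ≈ 129.99 − 132.30 = -2.31 → -2 kt.

-2 kt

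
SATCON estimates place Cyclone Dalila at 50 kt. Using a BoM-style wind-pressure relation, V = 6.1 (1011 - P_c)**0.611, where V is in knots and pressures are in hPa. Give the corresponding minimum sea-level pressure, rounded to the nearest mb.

ΔP = (V / 6.1)^(1/0.611) = (50/6.1)^1.637.
50/6.1 = 8.197; 8.197^1.637 ≈ 31.28 mb.
P_c = 1011 − 31.28 = 979.72 ≈ 980 mb.

980 mb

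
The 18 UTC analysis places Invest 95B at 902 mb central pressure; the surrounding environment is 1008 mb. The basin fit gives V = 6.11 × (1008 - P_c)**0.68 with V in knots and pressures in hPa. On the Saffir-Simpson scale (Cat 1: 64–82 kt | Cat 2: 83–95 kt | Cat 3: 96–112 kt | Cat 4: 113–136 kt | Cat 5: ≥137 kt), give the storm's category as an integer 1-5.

5

ΔP = 1008 − 902 = 106 mb.
V ≈ 6.11 × 106^0.68 = 6.11 × 23.83 ≈ 146 kt.
146 kt falls in the Category 5 band.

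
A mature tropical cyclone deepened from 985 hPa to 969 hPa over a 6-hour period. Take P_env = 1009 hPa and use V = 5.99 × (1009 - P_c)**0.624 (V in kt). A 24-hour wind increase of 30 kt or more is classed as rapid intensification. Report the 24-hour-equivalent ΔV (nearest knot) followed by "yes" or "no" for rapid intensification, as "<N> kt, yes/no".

V₁: ΔP = 24, V ≈ 5.99 × 24^0.624 ≈ 43.52 kt.
V₂: ΔP = 40, V ≈ 5.99 × 40^0.624 ≈ 59.86 kt.
ΔV over 6 h = 16.34 kt → 24 h equivalent = 16.34 × 24/6 ≈ 65.36 kt.
65 kt ≥ 30 kt ⇒ rapid intensification.

65 kt, yes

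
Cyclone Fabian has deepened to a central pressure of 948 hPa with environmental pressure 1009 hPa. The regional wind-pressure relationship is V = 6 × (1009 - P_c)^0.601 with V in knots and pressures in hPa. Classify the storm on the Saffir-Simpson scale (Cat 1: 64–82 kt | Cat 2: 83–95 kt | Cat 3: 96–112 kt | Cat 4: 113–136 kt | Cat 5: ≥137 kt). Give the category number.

ΔP = 1009 − 948 = 61 hPa.
V ≈ 6 × 61^0.601 = 6 × 11.83 ≈ 71 kt.
71 kt falls in the Category 1 band.

1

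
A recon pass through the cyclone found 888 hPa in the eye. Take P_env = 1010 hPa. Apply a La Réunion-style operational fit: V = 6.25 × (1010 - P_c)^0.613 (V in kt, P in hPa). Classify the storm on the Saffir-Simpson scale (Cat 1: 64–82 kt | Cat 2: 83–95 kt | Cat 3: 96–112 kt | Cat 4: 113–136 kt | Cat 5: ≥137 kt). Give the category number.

4

ΔP = 1010 − 888 = 122 hPa.
V ≈ 6.25 × 122^0.613 = 6.25 × 19.01 ≈ 119 kt.
119 kt falls in the Category 4 band.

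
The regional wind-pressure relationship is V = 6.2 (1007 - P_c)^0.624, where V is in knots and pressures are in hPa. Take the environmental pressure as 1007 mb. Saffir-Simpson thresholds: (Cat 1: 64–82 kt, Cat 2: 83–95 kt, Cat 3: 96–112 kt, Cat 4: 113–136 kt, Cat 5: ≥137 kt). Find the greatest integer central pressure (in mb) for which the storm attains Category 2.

943 mb

Category 2 begins at V = 83 kt.
Required ΔP = (83/6.2)^(1/0.624) = 13.387^1.603 ≈ 63.91 mb.
P_c ≤ 1007 − 63.91 = 943.09, so the highest integer P_c is 943 mb.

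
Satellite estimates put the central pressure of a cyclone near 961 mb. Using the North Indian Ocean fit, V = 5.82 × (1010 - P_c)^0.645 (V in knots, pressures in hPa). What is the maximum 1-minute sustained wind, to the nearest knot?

ΔP = 1010 − 961 = 49 mb.
49^0.645 ≈ 12.308.
V ≈ 5.82 × 12.308 ≈ 71.6 kt.

72 kt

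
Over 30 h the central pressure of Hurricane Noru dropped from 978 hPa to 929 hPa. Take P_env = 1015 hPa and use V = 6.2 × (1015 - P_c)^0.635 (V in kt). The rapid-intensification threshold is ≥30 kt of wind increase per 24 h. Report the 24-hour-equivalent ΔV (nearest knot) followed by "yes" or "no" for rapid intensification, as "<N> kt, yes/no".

V₁: ΔP = 37, V ≈ 6.2 × 37^0.635 ≈ 61.40 kt.
V₂: ΔP = 86, V ≈ 6.2 × 86^0.635 ≈ 104.91 kt.
ΔV over 30 h = 43.51 kt → 24 h equivalent = 43.51 × 24/30 ≈ 34.81 kt.
35 kt ≥ 30 kt ⇒ rapid intensification.

35 kt, yes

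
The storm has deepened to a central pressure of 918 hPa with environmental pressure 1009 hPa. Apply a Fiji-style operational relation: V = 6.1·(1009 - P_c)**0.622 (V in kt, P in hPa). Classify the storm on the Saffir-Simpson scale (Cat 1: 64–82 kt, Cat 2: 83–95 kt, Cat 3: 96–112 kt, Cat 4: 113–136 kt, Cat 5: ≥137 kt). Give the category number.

ΔP = 1009 − 918 = 91 hPa.
V ≈ 6.1 × 91^0.622 = 6.1 × 16.54 ≈ 101 kt.
101 kt falls in the Category 3 band.

3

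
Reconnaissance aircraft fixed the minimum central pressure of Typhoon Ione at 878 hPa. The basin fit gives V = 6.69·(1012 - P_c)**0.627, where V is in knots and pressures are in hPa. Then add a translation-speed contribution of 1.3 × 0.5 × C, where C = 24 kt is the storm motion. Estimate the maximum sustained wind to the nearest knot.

ΔP = 1012 − 878 = 134 hPa.
134^0.627 ≈ 21.562.
V ≈ 6.69 × 21.562 ≈ 144.3 kt.
Translation term: 1.3 × 0.5 × 24 = 15.6 kt.
Corrected V ≈ 159.9 kt → 160 kt.

160 kt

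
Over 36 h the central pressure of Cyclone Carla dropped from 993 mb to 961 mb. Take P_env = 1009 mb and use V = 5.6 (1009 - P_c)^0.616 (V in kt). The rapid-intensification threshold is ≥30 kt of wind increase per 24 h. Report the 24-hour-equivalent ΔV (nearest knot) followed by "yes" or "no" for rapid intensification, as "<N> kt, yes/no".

20 kt, no

V₁: ΔP = 16, V ≈ 5.6 × 16^0.616 ≈ 30.90 kt.
V₂: ΔP = 48, V ≈ 5.6 × 48^0.616 ≈ 60.79 kt.
ΔV over 36 h = 29.89 kt → 24 h equivalent = 29.89 × 24/36 ≈ 19.93 kt.
20 kt < 30 kt ⇒ not rapid intensification.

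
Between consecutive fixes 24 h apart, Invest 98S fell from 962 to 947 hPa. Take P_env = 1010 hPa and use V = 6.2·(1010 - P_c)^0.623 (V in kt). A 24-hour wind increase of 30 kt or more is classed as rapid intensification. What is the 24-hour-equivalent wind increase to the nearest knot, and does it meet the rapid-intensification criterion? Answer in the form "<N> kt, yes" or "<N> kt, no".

13 kt, no

V₁: ΔP = 48, V ≈ 6.2 × 48^0.623 ≈ 69.15 kt.
V₂: ΔP = 63, V ≈ 6.2 × 63^0.623 ≈ 81.92 kt.
ΔV over 24 h = 12.77 kt → 24 h equivalent = 12.77 × 24/24 ≈ 12.77 kt.
13 kt < 30 kt ⇒ not rapid intensification.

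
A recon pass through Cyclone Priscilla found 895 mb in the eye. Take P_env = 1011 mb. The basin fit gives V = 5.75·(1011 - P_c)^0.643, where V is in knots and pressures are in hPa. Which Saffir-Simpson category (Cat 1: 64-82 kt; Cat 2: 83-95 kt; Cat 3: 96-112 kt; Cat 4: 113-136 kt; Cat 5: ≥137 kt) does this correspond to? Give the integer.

4

ΔP = 1011 − 895 = 116 mb.
V ≈ 5.75 × 116^0.643 = 5.75 × 21.25 ≈ 122 kt.
122 kt falls in the Category 4 band.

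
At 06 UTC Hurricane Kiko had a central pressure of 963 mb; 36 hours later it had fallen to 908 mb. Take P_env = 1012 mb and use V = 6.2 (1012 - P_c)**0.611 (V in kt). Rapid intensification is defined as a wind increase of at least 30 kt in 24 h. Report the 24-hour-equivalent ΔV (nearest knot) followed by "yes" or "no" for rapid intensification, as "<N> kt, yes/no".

V₁: ΔP = 49, V ≈ 6.2 × 49^0.611 ≈ 66.85 kt.
V₂: ΔP = 104, V ≈ 6.2 × 104^0.611 ≈ 105.88 kt.
ΔV over 36 h = 39.03 kt → 24 h equivalent = 39.03 × 24/36 ≈ 26.02 kt.
26 kt < 30 kt ⇒ not rapid intensification.

26 kt, no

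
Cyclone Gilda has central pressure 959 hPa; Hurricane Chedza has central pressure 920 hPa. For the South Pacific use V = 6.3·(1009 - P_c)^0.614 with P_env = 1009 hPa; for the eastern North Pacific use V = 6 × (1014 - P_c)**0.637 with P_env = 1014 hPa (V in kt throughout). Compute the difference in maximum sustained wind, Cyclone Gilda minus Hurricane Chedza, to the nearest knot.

Cyclone Gilda: ΔP = 50; V ≈ 6.3 × 50^0.614 ≈ 69.58 kt.
Hurricane Chedza: ΔP = 94; V ≈ 6 × 94^0.637 ≈ 108.40 kt.
Difference ≈ 69.58 − 108.40 = -38.82 → -39 kt.

-39 kt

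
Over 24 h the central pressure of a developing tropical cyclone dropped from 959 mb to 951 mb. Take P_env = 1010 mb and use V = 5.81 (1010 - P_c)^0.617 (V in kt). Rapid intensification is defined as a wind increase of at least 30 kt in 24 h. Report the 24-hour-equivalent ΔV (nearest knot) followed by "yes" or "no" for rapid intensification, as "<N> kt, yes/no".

V₁: ΔP = 51, V ≈ 5.81 × 51^0.617 ≈ 65.73 kt.
V₂: ΔP = 59, V ≈ 5.81 × 59^0.617 ≈ 71.91 kt.
ΔV over 24 h = 6.18 kt → 24 h equivalent = 6.18 × 24/24 ≈ 6.18 kt.
6 kt < 30 kt ⇒ not rapid intensification.

6 kt, no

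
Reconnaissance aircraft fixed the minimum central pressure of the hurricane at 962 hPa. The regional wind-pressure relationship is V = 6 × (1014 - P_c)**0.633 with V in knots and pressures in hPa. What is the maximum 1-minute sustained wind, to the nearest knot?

73 kt

ΔP = 1014 − 962 = 52 hPa.
52^0.633 ≈ 12.196.
V ≈ 6 × 12.196 ≈ 73.2 kt.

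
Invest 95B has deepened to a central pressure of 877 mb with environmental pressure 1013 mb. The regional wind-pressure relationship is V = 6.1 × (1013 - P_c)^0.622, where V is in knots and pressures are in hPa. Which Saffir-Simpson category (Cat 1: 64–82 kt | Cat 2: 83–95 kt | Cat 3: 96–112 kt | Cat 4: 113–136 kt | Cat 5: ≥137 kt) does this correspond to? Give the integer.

4

ΔP = 1013 − 877 = 136 mb.
V ≈ 6.1 × 136^0.622 = 6.1 × 21.24 ≈ 130 kt.
130 kt falls in the Category 4 band.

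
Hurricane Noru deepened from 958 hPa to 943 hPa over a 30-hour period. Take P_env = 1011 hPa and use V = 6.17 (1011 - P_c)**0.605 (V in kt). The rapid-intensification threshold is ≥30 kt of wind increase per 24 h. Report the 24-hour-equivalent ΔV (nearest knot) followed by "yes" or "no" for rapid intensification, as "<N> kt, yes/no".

9 kt, no

V₁: ΔP = 53, V ≈ 6.17 × 53^0.605 ≈ 68.15 kt.
V₂: ΔP = 68, V ≈ 6.17 × 68^0.605 ≈ 79.24 kt.
ΔV over 30 h = 11.09 kt → 24 h equivalent = 11.09 × 24/30 ≈ 8.87 kt.
9 kt < 30 kt ⇒ not rapid intensification.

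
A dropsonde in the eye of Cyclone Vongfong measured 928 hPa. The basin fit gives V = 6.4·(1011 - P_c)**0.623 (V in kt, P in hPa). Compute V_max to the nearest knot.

100 kt

ΔP = 1011 − 928 = 83 hPa.
83^0.623 ≈ 15.689.
V ≈ 6.4 × 15.689 ≈ 100.4 kt.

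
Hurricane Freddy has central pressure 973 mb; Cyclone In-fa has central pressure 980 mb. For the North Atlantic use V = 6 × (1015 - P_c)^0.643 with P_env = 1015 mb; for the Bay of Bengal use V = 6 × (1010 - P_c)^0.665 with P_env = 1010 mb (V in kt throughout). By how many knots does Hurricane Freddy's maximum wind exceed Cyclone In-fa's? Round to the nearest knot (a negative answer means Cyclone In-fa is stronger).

9 kt

Hurricane Freddy: ΔP = 42; V ≈ 6 × 42^0.643 ≈ 66.36 kt.
Cyclone In-fa: ΔP = 30; V ≈ 6 × 30^0.665 ≈ 57.60 kt.
Difference ≈ 66.36 − 57.60 = 8.76 → 9 kt.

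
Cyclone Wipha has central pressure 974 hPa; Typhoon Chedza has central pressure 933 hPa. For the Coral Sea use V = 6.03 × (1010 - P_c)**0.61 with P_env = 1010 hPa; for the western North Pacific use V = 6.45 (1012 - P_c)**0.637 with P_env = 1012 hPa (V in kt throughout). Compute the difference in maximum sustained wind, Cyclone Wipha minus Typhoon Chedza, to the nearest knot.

-51 kt

Cyclone Wipha: ΔP = 36; V ≈ 6.03 × 36^0.61 ≈ 53.66 kt.
Typhoon Chedza: ΔP = 79; V ≈ 6.45 × 79^0.637 ≈ 104.32 kt.
Difference ≈ 53.66 − 104.32 = -50.66 → -51 kt.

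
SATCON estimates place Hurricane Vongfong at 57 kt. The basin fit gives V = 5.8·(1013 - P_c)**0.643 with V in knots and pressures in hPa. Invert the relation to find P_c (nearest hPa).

978 hPa

ΔP = (V / 5.8)^(1/0.643) = (57/5.8)^1.555.
57/5.8 = 9.828; 9.828^1.555 ≈ 34.95 hPa.
P_c = 1013 − 34.95 = 978.05 ≈ 978 hPa.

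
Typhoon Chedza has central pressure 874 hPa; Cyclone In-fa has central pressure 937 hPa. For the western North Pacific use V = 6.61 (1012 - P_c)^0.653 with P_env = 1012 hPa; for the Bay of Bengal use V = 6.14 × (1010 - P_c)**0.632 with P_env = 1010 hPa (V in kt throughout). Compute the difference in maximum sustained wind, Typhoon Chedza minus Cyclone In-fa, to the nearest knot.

Typhoon Chedza: ΔP = 138; V ≈ 6.61 × 138^0.653 ≈ 165.02 kt.
Cyclone In-fa: ΔP = 73; V ≈ 6.14 × 73^0.632 ≈ 92.42 kt.
Difference ≈ 165.02 − 92.42 = 72.60 → 73 kt.

73 kt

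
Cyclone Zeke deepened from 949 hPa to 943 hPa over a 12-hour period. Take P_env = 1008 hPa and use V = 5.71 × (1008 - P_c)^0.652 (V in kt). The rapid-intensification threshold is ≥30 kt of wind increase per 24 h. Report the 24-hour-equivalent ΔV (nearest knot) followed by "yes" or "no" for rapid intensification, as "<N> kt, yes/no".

V₁: ΔP = 59, V ≈ 5.71 × 59^0.652 ≈ 81.51 kt.
V₂: ΔP = 65, V ≈ 5.71 × 65^0.652 ≈ 86.83 kt.
ΔV over 12 h = 5.32 kt → 24 h equivalent = 5.32 × 24/12 ≈ 10.64 kt.
11 kt < 30 kt ⇒ not rapid intensification.

11 kt, no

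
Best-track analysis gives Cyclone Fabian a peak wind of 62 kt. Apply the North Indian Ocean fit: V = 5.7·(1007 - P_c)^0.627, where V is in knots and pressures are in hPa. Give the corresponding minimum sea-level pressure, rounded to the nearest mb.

ΔP = (V / 5.7)^(1/0.627) = (62/5.7)^1.595.
62/5.7 = 10.877; 10.877^1.595 ≈ 44.99 mb.
P_c = 1007 − 44.99 = 962.01 ≈ 962 mb.

962 mb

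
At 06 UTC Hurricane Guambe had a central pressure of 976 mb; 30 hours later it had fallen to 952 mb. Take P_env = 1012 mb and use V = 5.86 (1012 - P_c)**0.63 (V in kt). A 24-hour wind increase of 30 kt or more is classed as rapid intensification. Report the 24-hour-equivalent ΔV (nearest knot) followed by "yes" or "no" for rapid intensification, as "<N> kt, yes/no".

V₁: ΔP = 36, V ≈ 5.86 × 36^0.63 ≈ 56.02 kt.
V₂: ΔP = 60, V ≈ 5.86 × 60^0.63 ≈ 77.29 kt.
ΔV over 30 h = 21.27 kt → 24 h equivalent = 21.27 × 24/30 ≈ 17.02 kt.
17 kt < 30 kt ⇒ not rapid intensification.

17 kt, no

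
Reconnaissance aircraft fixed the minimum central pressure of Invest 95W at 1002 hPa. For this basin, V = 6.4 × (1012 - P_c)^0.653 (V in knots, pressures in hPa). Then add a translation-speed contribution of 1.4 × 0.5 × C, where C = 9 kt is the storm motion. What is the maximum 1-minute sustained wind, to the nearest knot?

35 kt

ΔP = 1012 − 1002 = 10 hPa.
10^0.653 ≈ 4.498.
V ≈ 6.4 × 4.498 ≈ 28.8 kt.
Translation term: 1.4 × 0.5 × 9 = 6.3 kt.
Corrected V ≈ 35.1 kt → 35 kt.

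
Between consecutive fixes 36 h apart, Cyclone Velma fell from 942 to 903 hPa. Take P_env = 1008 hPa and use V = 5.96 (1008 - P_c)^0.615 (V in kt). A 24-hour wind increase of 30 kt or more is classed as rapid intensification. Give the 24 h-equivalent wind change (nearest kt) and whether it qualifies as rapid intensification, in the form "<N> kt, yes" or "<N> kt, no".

V₁: ΔP = 66, V ≈ 5.96 × 66^0.615 ≈ 78.39 kt.
V₂: ΔP = 105, V ≈ 5.96 × 105^0.615 ≈ 104.30 kt.
ΔV over 36 h = 25.91 kt → 24 h equivalent = 25.91 × 24/36 ≈ 17.27 kt.
17 kt < 30 kt ⇒ not rapid intensification.

17 kt, no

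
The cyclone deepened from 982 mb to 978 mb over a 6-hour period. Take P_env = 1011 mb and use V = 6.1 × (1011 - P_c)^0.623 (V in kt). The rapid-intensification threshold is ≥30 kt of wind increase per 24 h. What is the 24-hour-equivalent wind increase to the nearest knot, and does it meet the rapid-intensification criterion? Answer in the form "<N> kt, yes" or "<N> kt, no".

17 kt, no

V₁: ΔP = 29, V ≈ 6.1 × 29^0.623 ≈ 49.71 kt.
V₂: ΔP = 33, V ≈ 6.1 × 33^0.623 ≈ 53.87 kt.
ΔV over 6 h = 4.16 kt → 24 h equivalent = 4.16 × 24/6 ≈ 16.64 kt.
17 kt < 30 kt ⇒ not rapid intensification.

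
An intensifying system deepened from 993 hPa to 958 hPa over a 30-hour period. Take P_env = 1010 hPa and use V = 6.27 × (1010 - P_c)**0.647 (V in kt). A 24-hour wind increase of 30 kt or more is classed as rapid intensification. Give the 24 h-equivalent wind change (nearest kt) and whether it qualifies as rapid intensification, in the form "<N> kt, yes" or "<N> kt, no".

33 kt, yes

V₁: ΔP = 17, V ≈ 6.27 × 17^0.647 ≈ 39.21 kt.
V₂: ΔP = 52, V ≈ 6.27 × 52^0.647 ≈ 80.82 kt.
ΔV over 30 h = 41.61 kt → 24 h equivalent = 41.61 × 24/30 ≈ 33.29 kt.
33 kt ≥ 30 kt ⇒ rapid intensification.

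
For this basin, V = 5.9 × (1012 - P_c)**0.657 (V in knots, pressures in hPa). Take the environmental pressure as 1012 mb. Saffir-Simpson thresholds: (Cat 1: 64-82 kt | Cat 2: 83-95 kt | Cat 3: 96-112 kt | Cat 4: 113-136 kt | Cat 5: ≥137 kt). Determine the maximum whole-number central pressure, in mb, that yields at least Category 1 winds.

974 mb

Category 1 begins at V = 64 kt.
Required ΔP = (64/5.9)^(1/0.657) = 10.847^1.522 ≈ 37.66 mb.
P_c ≤ 1012 − 37.66 = 974.34, so the highest integer P_c is 974 mb.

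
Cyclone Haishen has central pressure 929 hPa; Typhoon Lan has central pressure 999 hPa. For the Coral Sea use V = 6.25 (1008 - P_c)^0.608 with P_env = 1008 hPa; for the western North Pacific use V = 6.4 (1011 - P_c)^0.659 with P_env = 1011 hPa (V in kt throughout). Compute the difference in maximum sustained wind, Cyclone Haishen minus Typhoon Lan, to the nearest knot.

Cyclone Haishen: ΔP = 79; V ≈ 6.25 × 79^0.608 ≈ 89.05 kt.
Typhoon Lan: ΔP = 12; V ≈ 6.4 × 12^0.659 ≈ 32.91 kt.
Difference ≈ 89.05 − 32.91 = 56.14 → 56 kt.

56 kt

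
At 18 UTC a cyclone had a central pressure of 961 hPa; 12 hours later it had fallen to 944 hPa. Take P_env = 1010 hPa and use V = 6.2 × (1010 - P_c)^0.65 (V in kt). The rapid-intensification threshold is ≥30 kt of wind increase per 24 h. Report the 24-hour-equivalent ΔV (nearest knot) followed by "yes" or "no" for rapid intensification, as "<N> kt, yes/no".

33 kt, yes

V₁: ΔP = 49, V ≈ 6.2 × 49^0.65 ≈ 77.81 kt.
V₂: ΔP = 66, V ≈ 6.2 × 66^0.65 ≈ 94.43 kt.
ΔV over 12 h = 16.62 kt → 24 h equivalent = 16.62 × 24/12 ≈ 33.24 kt.
33 kt ≥ 30 kt ⇒ rapid intensification.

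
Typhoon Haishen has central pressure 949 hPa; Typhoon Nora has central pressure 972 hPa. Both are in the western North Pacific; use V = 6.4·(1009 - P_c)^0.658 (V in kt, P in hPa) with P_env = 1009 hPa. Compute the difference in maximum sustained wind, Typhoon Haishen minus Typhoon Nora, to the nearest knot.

26 kt

Typhoon Haishen: ΔP = 60; V ≈ 6.4 × 60^0.658 ≈ 94.67 kt.
Typhoon Nora: ΔP = 37; V ≈ 6.4 × 37^0.658 ≈ 68.87 kt.
Difference ≈ 94.67 − 68.87 = 25.80 → 26 kt.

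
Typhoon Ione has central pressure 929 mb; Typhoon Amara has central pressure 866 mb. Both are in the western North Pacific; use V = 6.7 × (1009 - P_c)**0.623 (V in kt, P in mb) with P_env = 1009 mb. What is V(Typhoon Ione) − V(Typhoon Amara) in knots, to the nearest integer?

-45 kt

Typhoon Ione: ΔP = 80; V ≈ 6.7 × 80^0.623 ≈ 102.73 kt.
Typhoon Amara: ΔP = 143; V ≈ 6.7 × 143^0.623 ≈ 147.52 kt.
Difference ≈ 102.73 − 147.52 = -44.79 → -45 kt.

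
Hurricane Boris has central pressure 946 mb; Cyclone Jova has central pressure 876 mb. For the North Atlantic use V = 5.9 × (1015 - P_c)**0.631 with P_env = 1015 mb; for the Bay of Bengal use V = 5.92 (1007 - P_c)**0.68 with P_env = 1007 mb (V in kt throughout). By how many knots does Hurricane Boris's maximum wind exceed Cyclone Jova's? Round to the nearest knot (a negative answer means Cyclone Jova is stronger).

Hurricane Boris: ΔP = 69; V ≈ 5.9 × 69^0.631 ≈ 85.34 kt.
Cyclone Jova: ΔP = 131; V ≈ 5.92 × 131^0.68 ≈ 162.95 kt.
Difference ≈ 85.34 − 162.95 = -77.61 → -78 kt.

-78 kt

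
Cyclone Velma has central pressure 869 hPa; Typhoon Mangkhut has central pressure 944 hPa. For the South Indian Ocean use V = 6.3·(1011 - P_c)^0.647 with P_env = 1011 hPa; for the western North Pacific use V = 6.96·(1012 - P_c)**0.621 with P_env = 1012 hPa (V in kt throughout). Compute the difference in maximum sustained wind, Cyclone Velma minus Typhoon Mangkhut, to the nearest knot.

60 kt

Cyclone Velma: ΔP = 142; V ≈ 6.3 × 142^0.647 ≈ 155.55 kt.
Typhoon Mangkhut: ΔP = 68; V ≈ 6.96 × 68^0.621 ≈ 95.63 kt.
Difference ≈ 155.55 − 95.63 = 59.92 → 60 kt.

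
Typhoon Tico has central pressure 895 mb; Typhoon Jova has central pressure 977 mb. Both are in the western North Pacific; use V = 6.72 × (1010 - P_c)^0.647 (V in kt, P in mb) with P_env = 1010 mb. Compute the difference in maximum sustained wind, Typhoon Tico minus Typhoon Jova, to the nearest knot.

Typhoon Tico: ΔP = 115; V ≈ 6.72 × 115^0.647 ≈ 144.76 kt.
Typhoon Jova: ΔP = 33; V ≈ 6.72 × 33^0.647 ≈ 64.54 kt.
Difference ≈ 144.76 − 64.54 = 80.22 → 80 kt.

80 kt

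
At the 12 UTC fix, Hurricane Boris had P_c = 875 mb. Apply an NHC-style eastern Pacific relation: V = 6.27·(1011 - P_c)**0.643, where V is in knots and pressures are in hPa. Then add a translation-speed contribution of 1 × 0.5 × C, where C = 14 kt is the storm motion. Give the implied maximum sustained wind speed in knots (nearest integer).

ΔP = 1011 − 875 = 136 mb.
136^0.643 ≈ 23.543.
V ≈ 6.27 × 23.543 ≈ 147.6 kt.
Translation term: 1 × 0.5 × 14 = 7 kt.
Corrected V ≈ 154.6 kt → 155 kt.

155 kt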